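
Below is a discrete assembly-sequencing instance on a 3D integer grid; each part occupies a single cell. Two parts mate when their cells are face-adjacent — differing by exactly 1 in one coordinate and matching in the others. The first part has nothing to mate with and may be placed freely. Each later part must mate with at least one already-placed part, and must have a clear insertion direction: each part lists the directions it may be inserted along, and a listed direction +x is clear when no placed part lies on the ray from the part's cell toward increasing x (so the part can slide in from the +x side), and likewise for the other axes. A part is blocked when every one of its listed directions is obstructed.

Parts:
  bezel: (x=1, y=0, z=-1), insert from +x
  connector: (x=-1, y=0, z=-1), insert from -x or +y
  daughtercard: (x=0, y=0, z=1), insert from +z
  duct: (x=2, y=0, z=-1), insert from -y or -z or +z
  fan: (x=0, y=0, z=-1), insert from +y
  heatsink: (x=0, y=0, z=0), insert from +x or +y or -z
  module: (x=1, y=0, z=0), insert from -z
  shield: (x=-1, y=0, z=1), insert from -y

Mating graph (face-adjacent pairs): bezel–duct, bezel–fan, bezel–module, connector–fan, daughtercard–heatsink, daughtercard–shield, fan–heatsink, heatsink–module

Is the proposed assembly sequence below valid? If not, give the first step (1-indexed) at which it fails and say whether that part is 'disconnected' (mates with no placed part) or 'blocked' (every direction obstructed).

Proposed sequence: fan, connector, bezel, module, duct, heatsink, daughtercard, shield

Invalid at step 4 (blocked)

1. fan@(0, 0, -1) [+y clear] — {fan}
2. connector@(-1, 0, -1) [-x clear] — {connector, fan}
3. bezel@(1, 0, -1) [+x clear] — {bezel, connector, fan}
4. module@(1, 0, 0) — -z all obstructed ⇒ blocked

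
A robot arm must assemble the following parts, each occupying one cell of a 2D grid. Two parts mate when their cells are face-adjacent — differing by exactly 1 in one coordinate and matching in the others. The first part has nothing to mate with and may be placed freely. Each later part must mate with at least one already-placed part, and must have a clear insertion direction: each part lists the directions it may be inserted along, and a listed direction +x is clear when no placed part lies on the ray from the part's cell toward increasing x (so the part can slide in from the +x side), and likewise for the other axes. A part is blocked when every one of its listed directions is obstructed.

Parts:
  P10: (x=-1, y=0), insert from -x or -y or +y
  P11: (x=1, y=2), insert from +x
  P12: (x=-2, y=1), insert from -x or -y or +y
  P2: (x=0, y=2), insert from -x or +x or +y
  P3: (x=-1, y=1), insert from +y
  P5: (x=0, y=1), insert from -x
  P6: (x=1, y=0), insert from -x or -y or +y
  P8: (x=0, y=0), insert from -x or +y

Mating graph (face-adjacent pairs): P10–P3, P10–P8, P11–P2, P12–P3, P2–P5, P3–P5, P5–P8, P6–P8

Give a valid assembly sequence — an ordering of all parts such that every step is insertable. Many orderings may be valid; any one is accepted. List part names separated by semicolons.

P10; P8; P5; P3; P12; P2; P11; P6

1. P10@(-1, 0) [-x clear] — {P10}
2. P8@(0, 0) [+y clear] — {P10, P8}
3. P5@(0, 1) [-x clear] — {P10, P5, P8}
4. P3@(-1, 1) [+y clear] — {P10, P3, P5, P8}
5. P12@(-2, 1) [-x clear] — {P10, P12, P3, P5, P8}
6. P2@(0, 2) [-x clear] — {P10, P12, P2, P3, P5, P8}
7. P11@(1, 2) [+x clear] — {P10, P11, P12, P2, P3, P5, P8}
8. P6@(1, 0) [-y clear] — {P10, P11, P12, P2, P3, P5, P6, P8}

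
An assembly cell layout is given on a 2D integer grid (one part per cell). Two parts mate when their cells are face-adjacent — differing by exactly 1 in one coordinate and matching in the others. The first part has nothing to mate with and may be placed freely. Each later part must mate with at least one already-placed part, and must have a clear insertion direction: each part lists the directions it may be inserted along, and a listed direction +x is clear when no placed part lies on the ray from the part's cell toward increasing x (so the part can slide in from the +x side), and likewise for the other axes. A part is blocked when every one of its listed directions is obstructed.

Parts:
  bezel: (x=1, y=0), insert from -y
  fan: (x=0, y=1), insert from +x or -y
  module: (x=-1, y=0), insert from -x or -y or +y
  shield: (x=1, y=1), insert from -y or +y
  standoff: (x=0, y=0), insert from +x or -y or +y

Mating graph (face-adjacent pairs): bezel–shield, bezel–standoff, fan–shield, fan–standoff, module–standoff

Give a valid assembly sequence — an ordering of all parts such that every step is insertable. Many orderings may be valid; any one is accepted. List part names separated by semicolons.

1. fan@(0, 1) [+x clear] — {fan}
2. standoff@(0, 0) [+x clear] — {fan, standoff}
3. bezel@(1, 0) [-y clear] — {bezel, fan, standoff}
4. shield@(1, 1) [+y clear] — {bezel, fan, shield, standoff}
5. module@(-1, 0) [-x clear] — {bezel, fan, module, shield, standoff}

fan; standoff; bezel; shield; module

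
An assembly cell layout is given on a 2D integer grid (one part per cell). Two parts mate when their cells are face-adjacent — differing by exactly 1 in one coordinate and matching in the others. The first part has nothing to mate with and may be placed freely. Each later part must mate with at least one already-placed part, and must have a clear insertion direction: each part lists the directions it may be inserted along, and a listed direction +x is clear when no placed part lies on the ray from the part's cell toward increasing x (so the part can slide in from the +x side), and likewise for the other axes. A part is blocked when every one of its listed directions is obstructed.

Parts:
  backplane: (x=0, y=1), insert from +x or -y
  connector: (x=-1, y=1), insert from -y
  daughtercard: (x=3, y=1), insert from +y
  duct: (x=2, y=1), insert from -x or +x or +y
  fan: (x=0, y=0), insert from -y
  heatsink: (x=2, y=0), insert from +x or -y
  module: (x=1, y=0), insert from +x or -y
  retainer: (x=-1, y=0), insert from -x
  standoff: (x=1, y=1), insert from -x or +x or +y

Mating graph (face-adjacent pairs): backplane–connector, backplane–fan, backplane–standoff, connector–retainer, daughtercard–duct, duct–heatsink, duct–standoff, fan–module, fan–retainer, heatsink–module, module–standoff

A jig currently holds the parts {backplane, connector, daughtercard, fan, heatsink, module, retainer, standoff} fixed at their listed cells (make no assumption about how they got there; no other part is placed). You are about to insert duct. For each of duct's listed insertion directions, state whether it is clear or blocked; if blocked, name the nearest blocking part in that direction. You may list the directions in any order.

+x: blocked by daughtercard; +y: clear; -x: blocked by standoff

-x: nearest on ray is standoff@(1, 1) ⇒ blocked
+x: nearest on ray is daughtercard@(3, 1) ⇒ blocked
+y: ray from duct(2, 1) has no placed part ⇒ clear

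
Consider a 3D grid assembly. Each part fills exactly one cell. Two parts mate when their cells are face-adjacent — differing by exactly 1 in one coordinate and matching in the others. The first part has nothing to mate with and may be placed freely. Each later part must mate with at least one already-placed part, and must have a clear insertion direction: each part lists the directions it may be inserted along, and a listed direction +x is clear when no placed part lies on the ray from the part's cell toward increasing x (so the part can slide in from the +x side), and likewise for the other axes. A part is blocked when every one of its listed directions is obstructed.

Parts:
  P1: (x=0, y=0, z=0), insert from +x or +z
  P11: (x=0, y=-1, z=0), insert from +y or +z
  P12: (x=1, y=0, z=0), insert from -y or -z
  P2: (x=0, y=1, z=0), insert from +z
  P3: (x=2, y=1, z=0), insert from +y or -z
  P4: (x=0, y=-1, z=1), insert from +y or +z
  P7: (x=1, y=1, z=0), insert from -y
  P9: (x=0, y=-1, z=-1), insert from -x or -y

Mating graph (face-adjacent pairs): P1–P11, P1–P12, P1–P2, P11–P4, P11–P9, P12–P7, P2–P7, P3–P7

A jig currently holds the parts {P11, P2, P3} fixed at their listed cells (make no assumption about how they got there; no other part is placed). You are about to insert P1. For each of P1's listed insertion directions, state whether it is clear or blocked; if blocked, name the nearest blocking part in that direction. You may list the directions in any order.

+x: clear; +z: clear

+x: ray from P1(0, 0, 0) has no placed part ⇒ clear
+z: ray from P1(0, 0, 0) has no placed part ⇒ clear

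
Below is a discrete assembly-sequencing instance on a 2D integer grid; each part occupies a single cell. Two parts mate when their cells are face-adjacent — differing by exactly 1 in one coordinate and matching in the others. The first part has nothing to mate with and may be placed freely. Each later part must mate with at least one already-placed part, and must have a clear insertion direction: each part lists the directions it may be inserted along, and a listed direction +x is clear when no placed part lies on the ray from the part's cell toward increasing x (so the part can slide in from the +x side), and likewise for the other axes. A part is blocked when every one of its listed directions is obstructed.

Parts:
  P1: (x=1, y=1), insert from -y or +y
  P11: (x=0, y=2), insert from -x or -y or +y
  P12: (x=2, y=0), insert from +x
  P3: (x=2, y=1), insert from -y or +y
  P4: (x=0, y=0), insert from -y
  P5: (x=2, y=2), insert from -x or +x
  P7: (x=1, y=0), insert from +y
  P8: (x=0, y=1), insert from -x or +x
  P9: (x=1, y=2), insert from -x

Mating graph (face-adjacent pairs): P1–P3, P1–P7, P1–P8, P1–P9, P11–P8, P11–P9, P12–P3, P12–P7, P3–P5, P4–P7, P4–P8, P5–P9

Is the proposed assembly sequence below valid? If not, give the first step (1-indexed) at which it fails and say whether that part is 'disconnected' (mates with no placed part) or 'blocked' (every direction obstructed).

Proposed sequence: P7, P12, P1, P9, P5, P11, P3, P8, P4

Invalid at step 7 (blocked)

1. P7@(1, 0) [+y clear] — {P7}
2. P12@(2, 0) [+x clear] — {P12, P7}
3. P1@(1, 1) [+y clear] — {P1, P12, P7}
4. P9@(1, 2) [-x clear] — {P1, P12, P7, P9}
5. P5@(2, 2) [+x clear] — {P1, P12, P5, P7, P9}
6. P11@(0, 2) [-x clear] — {P1, P11, P12, P5, P7, P9}
7. P3@(2, 1) — -y/+y all obstructed ⇒ blocked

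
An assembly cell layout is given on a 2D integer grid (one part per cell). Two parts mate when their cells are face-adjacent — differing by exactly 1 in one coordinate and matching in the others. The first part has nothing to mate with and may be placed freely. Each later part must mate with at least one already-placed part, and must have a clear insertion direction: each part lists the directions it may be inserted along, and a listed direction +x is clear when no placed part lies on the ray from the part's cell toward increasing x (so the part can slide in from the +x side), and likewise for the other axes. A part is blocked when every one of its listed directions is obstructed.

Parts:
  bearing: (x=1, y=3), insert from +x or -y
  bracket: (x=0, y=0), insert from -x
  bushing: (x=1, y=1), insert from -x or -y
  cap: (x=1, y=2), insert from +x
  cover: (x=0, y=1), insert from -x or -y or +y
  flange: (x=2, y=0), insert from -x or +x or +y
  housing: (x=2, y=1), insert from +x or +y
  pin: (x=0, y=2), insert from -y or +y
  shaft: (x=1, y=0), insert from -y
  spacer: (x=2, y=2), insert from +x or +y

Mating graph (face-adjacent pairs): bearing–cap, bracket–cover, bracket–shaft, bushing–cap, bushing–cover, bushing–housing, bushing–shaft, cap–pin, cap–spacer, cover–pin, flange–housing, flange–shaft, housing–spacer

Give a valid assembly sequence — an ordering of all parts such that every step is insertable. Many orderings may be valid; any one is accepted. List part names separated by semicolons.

1. cap@(1, 2) [+x clear] — {cap}
2. pin@(0, 2) [-y clear] — {cap, pin}
3. bushing@(1, 1) [-x clear] — {bushing, cap, pin}
4. shaft@(1, 0) [-y clear] — {bushing, cap, pin, shaft}
5. flange@(2, 0) [+x clear] — {bushing, cap, flange, pin, shaft}
6. housing@(2, 1) [+x clear] — {bushing, cap, flange, housing, pin, shaft}
7. bearing@(1, 3) [+x clear] — {bearing, bushing, cap, flange, housing, pin, shaft}
8. bracket@(0, 0) [-x clear] — {bearing, bracket, bushing, cap, flange, housing, pin, shaft}
9. cover@(0, 1) [-x clear] — {bearing, bracket, bushing, cap, cover, flange, housing, pin, shaft}
10. spacer@(2, 2) [+x clear] — {bearing, bracket, bushing, cap, cover, flange, housing, pin, shaft, spacer}

cap; pin; bushing; shaft; flange; housing; bearing; bracket; cover; spacer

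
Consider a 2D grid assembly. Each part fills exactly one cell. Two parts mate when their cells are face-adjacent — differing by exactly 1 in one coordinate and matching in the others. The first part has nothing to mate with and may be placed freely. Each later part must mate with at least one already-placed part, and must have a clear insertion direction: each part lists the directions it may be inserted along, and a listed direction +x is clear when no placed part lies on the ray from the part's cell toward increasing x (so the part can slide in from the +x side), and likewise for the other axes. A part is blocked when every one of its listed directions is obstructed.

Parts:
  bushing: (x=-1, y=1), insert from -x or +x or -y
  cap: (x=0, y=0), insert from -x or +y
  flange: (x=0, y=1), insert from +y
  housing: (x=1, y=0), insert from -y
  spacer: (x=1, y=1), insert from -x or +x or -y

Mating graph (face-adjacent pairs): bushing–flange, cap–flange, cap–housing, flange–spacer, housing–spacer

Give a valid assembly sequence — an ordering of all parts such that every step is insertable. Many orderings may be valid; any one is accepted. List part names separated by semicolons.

spacer; housing; cap; flange; bushing

1. spacer@(1, 1) [-x clear] — {spacer}
2. housing@(1, 0) [-y clear] — {housing, spacer}
3. cap@(0, 0) [-x clear] — {cap, housing, spacer}
4. flange@(0, 1) [+y clear] — {cap, flange, housing, spacer}
5. bushing@(-1, 1) [-x clear] — {bushing, cap, flange, housing, spacer}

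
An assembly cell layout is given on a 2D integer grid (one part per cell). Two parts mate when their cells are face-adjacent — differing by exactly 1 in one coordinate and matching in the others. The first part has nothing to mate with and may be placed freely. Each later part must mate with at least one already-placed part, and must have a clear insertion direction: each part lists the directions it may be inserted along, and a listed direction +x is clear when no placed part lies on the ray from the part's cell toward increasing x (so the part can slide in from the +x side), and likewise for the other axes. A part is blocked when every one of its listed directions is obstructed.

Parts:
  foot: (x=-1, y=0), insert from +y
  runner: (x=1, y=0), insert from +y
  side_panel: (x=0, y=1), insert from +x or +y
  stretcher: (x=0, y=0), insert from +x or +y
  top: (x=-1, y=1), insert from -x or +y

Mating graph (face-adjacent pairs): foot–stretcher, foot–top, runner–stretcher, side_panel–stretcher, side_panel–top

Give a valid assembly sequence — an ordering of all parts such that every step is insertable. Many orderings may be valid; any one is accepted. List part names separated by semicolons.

foot; top; side_panel; stretcher; runner

1. foot@(-1, 0) [+y clear] — {foot}
2. top@(-1, 1) [-x clear] — {foot, top}
3. side_panel@(0, 1) [+x clear] — {foot, side_panel, top}
4. stretcher@(0, 0) [+x clear] — {foot, side_panel, stretcher, top}
5. runner@(1, 0) [+y clear] — {foot, runner, side_panel, stretcher, top}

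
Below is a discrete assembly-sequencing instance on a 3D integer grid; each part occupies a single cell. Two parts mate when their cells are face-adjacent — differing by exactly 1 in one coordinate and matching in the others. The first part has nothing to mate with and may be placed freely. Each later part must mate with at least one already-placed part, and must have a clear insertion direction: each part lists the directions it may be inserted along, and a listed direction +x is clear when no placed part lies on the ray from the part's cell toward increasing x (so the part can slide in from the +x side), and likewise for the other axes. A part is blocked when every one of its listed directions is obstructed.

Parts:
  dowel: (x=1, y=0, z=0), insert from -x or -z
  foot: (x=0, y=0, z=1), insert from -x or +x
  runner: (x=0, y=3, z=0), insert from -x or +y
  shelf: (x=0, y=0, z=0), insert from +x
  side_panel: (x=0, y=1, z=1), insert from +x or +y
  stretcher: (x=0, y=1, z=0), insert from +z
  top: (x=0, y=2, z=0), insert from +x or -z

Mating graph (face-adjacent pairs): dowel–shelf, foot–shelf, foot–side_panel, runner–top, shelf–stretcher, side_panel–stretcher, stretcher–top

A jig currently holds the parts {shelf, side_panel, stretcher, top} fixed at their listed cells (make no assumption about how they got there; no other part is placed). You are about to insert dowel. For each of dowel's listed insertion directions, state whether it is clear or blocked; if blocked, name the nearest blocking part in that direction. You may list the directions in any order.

-x: blocked by shelf; -z: clear

-x: nearest on ray is shelf@(0, 0, 0) ⇒ blocked
-z: ray from dowel(1, 0, 0) has no placed part ⇒ clear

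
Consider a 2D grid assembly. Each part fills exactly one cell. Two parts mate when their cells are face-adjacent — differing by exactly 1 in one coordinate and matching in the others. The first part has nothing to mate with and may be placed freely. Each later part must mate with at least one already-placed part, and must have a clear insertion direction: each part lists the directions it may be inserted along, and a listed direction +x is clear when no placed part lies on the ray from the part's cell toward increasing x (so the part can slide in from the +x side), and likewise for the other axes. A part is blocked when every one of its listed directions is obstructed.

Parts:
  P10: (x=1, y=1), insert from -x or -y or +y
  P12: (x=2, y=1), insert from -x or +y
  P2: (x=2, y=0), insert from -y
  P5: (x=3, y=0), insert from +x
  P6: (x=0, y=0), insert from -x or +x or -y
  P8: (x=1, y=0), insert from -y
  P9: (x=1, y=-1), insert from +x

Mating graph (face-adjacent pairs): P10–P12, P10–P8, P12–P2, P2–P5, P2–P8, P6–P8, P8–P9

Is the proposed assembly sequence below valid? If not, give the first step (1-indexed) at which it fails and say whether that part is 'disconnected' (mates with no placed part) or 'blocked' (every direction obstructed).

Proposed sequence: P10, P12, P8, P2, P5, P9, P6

Valid

1. P10@(1, 1) [-x clear] — {P10}
2. P12@(2, 1) [+y clear] — {P10, P12}
3. P8@(1, 0) [-y clear] — {P10, P12, P8}
4. P2@(2, 0) [-y clear] — {P10, P12, P2, P8}
5. P5@(3, 0) [+x clear] — {P10, P12, P2, P5, P8}
6. P9@(1, -1) [+x clear] — {P10, P12, P2, P5, P8, P9}
7. P6@(0, 0) [-x clear] — {P10, P12, P2, P5, P6, P8, P9}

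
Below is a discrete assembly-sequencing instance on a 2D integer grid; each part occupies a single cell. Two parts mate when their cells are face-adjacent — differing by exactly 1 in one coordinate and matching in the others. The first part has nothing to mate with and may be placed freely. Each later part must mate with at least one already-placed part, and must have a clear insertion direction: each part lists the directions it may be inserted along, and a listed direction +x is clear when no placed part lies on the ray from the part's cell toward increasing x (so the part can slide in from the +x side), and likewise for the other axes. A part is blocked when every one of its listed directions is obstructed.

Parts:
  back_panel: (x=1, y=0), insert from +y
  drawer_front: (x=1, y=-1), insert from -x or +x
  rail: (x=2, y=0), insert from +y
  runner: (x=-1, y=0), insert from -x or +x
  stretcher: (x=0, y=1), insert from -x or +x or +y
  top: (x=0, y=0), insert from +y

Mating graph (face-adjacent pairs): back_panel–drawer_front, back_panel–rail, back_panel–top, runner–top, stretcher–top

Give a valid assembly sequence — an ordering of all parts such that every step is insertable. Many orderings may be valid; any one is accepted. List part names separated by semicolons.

rail; back_panel; top; runner; stretcher; drawer_front

1. rail@(2, 0) [+y clear] — {rail}
2. back_panel@(1, 0) [+y clear] — {back_panel, rail}
3. top@(0, 0) [+y clear] — {back_panel, rail, top}
4. runner@(-1, 0) [-x clear] — {back_panel, rail, runner, top}
5. stretcher@(0, 1) [-x clear] — {back_panel, rail, runner, stretcher, top}
6. drawer_front@(1, -1) [-x clear] — {back_panel, drawer_front, rail, runner, stretcher, top}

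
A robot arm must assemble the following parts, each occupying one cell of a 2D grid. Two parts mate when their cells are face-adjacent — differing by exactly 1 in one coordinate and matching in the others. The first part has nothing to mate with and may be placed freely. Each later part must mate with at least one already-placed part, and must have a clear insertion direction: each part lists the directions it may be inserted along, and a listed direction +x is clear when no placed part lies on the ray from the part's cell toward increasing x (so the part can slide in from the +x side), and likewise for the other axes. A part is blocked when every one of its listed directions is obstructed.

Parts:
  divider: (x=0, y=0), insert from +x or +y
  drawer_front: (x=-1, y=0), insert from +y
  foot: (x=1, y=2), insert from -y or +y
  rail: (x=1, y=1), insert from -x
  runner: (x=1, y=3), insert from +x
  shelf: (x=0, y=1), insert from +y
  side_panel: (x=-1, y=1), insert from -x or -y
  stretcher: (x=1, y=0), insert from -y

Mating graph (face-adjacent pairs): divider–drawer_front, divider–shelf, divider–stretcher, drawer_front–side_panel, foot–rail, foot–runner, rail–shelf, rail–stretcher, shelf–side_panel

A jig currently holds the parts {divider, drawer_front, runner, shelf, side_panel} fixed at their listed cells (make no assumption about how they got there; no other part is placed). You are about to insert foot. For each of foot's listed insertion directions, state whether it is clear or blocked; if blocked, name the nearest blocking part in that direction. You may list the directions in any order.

+y: blocked by runner; -y: clear

-y: ray from foot(1, 2) has no placed part ⇒ clear
+y: nearest on ray is runner@(1, 3) ⇒ blocked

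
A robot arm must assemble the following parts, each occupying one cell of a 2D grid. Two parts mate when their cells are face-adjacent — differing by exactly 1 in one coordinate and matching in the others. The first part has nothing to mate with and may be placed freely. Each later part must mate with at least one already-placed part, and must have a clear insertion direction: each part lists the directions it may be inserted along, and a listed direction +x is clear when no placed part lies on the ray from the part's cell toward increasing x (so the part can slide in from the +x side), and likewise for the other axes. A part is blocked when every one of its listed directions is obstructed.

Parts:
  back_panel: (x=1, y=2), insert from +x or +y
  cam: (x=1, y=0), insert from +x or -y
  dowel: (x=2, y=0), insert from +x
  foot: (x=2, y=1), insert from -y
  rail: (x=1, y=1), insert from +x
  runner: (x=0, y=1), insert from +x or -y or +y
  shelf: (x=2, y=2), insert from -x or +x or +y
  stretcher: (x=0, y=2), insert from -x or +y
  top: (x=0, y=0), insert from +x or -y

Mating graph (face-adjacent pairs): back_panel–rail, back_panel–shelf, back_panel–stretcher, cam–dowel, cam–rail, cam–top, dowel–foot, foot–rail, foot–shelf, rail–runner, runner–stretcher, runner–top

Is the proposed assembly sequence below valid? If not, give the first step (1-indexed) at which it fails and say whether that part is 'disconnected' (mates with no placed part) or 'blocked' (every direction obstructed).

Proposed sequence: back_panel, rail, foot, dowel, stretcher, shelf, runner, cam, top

1. back_panel@(1, 2) [+x clear] — {back_panel}
2. rail@(1, 1) [+x clear] — {back_panel, rail}
3. foot@(2, 1) [-y clear] — {back_panel, foot, rail}
4. dowel@(2, 0) [+x clear] — {back_panel, dowel, foot, rail}
5. stretcher@(0, 2) [-x clear] — {back_panel, dowel, foot, rail, stretcher}
6. shelf@(2, 2) [+x clear] — {back_panel, dowel, foot, rail, shelf, stretcher}
7. runner@(0, 1) [-y clear] — {back_panel, dowel, foot, rail, runner, shelf, stretcher}
8. cam@(1, 0) [-y clear] — {back_panel, cam, dowel, foot, rail, runner, shelf, stretcher}
9. top@(0, 0) [-y clear] — {back_panel, cam, dowel, foot, rail, runner, shelf, stretcher, top}

Valid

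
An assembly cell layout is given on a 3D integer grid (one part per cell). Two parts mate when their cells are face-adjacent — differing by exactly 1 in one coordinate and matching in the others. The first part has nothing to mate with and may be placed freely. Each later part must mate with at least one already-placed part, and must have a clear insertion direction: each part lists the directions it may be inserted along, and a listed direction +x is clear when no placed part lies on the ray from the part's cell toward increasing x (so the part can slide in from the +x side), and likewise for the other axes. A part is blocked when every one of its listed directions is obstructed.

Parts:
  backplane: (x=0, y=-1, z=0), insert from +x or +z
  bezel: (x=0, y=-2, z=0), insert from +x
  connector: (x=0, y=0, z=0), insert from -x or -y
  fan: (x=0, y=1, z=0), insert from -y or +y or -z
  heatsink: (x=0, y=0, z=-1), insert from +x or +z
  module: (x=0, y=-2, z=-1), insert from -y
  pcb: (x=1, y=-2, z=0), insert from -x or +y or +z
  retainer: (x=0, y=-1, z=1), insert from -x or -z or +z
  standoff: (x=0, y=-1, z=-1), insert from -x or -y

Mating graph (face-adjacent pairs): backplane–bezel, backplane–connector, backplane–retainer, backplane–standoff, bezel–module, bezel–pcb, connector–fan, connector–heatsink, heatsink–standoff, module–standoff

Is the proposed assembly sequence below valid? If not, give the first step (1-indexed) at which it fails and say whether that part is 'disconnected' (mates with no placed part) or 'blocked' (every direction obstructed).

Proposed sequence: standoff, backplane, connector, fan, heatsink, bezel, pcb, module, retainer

Valid

1. standoff@(0, -1, -1) [-x clear] — {standoff}
2. backplane@(0, -1, 0) [+x clear] — {backplane, standoff}
3. connector@(0, 0, 0) [-x clear] — {backplane, connector, standoff}
4. fan@(0, 1, 0) [+y clear] — {backplane, connector, fan, standoff}
5. heatsink@(0, 0, -1) [+x clear] — {backplane, connector, fan, heatsink, standoff}
6. bezel@(0, -2, 0) [+x clear] — {backplane, bezel, connector, fan, heatsink, standoff}
7. pcb@(1, -2, 0) [+y clear] — {backplane, bezel, connector, fan, heatsink, pcb, standoff}
8. module@(0, -2, -1) [-y clear] — {backplane, bezel, connector, fan, heatsink, module, pcb, standoff}
9. retainer@(0, -1, 1) [-x clear] — {backplane, bezel, connector, fan, heatsink, module, pcb, retainer, standoff}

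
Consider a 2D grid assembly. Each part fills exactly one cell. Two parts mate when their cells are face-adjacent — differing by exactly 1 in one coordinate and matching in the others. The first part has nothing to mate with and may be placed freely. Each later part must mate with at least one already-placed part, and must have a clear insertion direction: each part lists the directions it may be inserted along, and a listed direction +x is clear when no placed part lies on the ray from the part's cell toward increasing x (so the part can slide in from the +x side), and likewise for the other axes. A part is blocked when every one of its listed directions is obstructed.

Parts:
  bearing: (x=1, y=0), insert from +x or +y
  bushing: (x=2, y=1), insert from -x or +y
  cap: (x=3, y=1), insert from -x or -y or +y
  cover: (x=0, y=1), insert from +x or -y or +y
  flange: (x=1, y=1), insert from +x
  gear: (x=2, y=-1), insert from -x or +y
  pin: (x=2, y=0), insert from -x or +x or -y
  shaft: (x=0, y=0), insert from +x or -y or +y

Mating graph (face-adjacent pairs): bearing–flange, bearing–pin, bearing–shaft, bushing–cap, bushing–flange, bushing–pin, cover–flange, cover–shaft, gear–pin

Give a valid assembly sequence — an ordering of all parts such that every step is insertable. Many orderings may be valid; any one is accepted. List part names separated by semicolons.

bearing; pin; gear; shaft; cover; flange; bushing; cap

1. bearing@(1, 0) [+x clear] — {bearing}
2. pin@(2, 0) [+x clear] — {bearing, pin}
3. gear@(2, -1) [-x clear] — {bearing, gear, pin}
4. shaft@(0, 0) [-y clear] — {bearing, gear, pin, shaft}
5. cover@(0, 1) [+x clear] — {bearing, cover, gear, pin, shaft}
6. flange@(1, 1) [+x clear] — {bearing, cover, flange, gear, pin, shaft}
7. bushing@(2, 1) [+y clear] — {bearing, bushing, cover, flange, gear, pin, shaft}
8. cap@(3, 1) [-y clear] — {bearing, bushing, cap, cover, flange, gear, pin, shaft}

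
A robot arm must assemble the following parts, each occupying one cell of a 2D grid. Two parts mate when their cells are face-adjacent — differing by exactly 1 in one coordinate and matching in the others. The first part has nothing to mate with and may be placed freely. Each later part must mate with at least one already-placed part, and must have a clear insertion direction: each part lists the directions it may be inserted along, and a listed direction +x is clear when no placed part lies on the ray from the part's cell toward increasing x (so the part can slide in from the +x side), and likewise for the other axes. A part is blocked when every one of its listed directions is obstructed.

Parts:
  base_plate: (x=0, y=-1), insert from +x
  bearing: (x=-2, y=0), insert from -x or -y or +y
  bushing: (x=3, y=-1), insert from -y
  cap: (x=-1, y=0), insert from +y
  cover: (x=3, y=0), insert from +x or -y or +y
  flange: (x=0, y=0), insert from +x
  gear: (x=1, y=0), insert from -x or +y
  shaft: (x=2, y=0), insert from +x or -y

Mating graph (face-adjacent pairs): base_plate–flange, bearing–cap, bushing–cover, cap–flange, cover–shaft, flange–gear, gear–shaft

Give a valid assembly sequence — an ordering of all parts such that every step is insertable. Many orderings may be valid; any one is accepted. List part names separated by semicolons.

1. bearing@(-2, 0) [-x clear] — {bearing}
2. cap@(-1, 0) [+y clear] — {bearing, cap}
3. flange@(0, 0) [+x clear] — {bearing, cap, flange}
4. base_plate@(0, -1) [+x clear] — {base_plate, bearing, cap, flange}
5. gear@(1, 0) [+y clear] — {base_plate, bearing, cap, flange, gear}
6. shaft@(2, 0) [+x clear] — {base_plate, bearing, cap, flange, gear, shaft}
7. cover@(3, 0) [+x clear] — {base_plate, bearing, cap, cover, flange, gear, shaft}
8. bushing@(3, -1) [-y clear] — {base_plate, bearing, bushing, cap, cover, flange, gear, shaft}

bearing; cap; flange; base_plate; gear; shaft; cover; bushing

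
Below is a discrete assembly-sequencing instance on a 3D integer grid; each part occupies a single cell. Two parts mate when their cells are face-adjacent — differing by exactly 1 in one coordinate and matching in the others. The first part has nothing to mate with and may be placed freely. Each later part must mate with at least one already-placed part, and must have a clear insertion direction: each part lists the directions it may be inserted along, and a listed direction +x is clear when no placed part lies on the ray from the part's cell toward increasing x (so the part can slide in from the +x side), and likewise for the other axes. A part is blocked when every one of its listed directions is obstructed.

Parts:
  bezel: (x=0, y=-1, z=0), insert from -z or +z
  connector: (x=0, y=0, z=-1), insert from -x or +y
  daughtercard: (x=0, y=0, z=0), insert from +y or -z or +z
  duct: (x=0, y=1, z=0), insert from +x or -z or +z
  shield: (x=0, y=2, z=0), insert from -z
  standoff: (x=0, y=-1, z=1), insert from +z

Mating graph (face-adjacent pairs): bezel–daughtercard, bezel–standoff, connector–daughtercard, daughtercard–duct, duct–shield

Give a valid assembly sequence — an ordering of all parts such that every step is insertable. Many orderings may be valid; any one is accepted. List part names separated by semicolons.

1. shield@(0, 2, 0) [-z clear] — {shield}
2. duct@(0, 1, 0) [+x clear] — {duct, shield}
3. daughtercard@(0, 0, 0) [-z clear] — {daughtercard, duct, shield}
4. connector@(0, 0, -1) [-x clear] — {connector, daughtercard, duct, shield}
5. bezel@(0, -1, 0) [-z clear] — {bezel, connector, daughtercard, duct, shield}
6. standoff@(0, -1, 1) [+z clear] — {bezel, connector, daughtercard, duct, shield, standoff}

shield; duct; daughtercard; connector; bezel; standoff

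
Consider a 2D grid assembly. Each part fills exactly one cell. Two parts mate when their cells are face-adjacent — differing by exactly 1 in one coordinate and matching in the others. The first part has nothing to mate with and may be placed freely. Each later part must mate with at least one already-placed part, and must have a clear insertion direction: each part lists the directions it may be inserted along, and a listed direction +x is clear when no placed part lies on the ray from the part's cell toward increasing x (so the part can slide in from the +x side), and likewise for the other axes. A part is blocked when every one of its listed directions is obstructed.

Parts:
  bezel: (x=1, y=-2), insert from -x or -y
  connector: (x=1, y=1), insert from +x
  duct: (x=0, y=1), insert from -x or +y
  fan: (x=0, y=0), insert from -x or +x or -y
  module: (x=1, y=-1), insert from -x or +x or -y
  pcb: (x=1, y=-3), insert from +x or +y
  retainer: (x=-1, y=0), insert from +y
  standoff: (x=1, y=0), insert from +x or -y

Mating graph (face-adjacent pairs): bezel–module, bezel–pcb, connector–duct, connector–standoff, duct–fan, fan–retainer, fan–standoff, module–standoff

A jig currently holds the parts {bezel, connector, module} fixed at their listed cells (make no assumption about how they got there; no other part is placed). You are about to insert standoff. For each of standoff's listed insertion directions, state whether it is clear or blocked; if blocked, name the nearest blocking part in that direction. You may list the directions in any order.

+x: clear; -y: blocked by module

+x: ray from standoff(1, 0) has no placed part ⇒ clear
-y: nearest on ray is module@(1, -1) ⇒ blocked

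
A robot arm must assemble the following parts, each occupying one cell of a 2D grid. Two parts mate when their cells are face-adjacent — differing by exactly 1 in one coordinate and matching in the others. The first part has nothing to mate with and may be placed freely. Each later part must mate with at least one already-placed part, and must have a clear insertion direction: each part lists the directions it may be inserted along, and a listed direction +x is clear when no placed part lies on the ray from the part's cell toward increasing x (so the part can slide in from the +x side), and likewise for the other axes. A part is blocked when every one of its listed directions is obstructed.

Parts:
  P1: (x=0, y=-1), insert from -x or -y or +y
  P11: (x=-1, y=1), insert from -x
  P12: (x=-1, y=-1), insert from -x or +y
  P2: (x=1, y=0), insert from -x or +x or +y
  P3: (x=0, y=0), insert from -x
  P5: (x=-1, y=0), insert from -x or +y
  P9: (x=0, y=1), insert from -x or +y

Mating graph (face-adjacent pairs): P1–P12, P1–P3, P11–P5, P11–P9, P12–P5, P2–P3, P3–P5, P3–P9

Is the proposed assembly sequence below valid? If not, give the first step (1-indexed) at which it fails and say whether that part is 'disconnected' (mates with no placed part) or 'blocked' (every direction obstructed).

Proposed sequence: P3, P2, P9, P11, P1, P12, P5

Valid

1. P3@(0, 0) [-x clear] — {P3}
2. P2@(1, 0) [+x clear] — {P2, P3}
3. P9@(0, 1) [-x clear] — {P2, P3, P9}
4. P11@(-1, 1) [-x clear] — {P11, P2, P3, P9}
5. P1@(0, -1) [-x clear] — {P1, P11, P2, P3, P9}
6. P12@(-1, -1) [-x clear] — {P1, P11, P12, P2, P3, P9}
7. P5@(-1, 0) [-x clear] — {P1, P11, P12, P2, P3, P5, P9}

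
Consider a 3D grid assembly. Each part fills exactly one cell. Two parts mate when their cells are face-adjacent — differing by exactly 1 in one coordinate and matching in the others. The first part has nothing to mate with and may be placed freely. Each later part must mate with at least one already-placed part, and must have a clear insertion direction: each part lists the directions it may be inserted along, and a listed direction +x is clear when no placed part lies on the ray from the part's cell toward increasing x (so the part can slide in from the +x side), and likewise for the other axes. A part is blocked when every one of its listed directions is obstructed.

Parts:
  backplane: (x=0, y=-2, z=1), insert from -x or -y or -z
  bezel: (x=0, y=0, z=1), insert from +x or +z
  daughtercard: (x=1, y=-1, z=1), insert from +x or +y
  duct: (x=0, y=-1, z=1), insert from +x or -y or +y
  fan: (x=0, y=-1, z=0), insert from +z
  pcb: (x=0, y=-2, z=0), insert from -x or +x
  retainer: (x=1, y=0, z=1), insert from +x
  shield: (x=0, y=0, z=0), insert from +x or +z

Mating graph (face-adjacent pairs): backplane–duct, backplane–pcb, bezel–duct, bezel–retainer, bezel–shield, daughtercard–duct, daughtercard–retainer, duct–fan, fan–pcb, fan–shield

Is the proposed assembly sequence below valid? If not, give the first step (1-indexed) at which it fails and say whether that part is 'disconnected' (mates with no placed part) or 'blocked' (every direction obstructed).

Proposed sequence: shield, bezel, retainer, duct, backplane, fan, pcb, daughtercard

1. shield@(0, 0, 0) [+x clear] — {shield}
2. bezel@(0, 0, 1) [+x clear] — {bezel, shield}
3. retainer@(1, 0, 1) [+x clear] — {bezel, retainer, shield}
4. duct@(0, -1, 1) [+x clear] — {bezel, duct, retainer, shield}
5. backplane@(0, -2, 1) [-x clear] — {backplane, bezel, duct, retainer, shield}
6. fan@(0, -1, 0) — +z all obstructed ⇒ blocked

Invalid at step 6 (blocked)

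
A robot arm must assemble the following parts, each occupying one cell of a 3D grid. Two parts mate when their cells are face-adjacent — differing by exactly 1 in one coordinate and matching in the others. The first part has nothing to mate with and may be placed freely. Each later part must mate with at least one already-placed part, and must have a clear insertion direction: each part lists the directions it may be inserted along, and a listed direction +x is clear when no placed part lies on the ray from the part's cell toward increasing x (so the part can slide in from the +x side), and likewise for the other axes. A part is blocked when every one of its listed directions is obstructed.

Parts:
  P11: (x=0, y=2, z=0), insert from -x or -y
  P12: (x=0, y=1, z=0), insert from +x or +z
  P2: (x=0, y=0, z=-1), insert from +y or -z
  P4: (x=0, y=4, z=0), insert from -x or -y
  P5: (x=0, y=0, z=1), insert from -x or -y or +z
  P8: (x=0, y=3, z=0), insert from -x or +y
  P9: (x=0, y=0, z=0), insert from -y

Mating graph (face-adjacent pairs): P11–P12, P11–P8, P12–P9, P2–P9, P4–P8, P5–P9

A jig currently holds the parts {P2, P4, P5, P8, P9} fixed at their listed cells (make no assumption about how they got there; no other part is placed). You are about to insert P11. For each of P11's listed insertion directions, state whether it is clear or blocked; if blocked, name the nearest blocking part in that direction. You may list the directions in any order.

-x: clear; -y: blocked by P9

-x: ray from P11(0, 2, 0) has no placed part ⇒ clear
-y: nearest on ray is P9@(0, 0, 0) ⇒ blocked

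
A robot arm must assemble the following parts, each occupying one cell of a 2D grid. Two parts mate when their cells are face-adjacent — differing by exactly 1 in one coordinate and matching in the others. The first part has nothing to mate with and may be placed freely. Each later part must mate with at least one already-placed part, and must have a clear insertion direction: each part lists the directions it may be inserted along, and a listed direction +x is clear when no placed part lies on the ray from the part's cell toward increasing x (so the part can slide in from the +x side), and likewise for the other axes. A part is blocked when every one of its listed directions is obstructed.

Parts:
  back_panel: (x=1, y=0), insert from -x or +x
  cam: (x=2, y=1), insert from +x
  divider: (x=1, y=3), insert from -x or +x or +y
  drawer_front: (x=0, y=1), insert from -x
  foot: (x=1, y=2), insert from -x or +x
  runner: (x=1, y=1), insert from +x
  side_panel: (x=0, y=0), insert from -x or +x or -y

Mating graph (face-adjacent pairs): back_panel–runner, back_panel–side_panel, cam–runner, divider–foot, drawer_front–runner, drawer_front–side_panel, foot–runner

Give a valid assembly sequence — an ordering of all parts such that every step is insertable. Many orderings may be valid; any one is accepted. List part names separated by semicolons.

1. runner@(1, 1) [+x clear] — {runner}
2. back_panel@(1, 0) [-x clear] — {back_panel, runner}
3. side_panel@(0, 0) [-x clear] — {back_panel, runner, side_panel}
4. cam@(2, 1) [+x clear] — {back_panel, cam, runner, side_panel}
5. foot@(1, 2) [-x clear] — {back_panel, cam, foot, runner, side_panel}
6. drawer_front@(0, 1) [-x clear] — {back_panel, cam, drawer_front, foot, runner, side_panel}
7. divider@(1, 3) [-x clear] — {back_panel, cam, divider, drawer_front, foot, runner, side_panel}

runner; back_panel; side_panel; cam; foot; drawer_front; divider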